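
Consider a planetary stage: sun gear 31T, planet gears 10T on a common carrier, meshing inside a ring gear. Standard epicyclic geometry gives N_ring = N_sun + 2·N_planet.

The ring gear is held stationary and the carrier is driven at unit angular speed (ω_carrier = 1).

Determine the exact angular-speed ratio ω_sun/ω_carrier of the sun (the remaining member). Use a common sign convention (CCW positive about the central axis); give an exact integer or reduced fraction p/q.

82/31

N_ring = 31 + 2·10 = 51
31(ω_s−ω_c) = −51(ω_r−ω_c),  ω_r=0, ω_c=1
ω_s = 1 − (51/31)(0−1) = 82/31
ω_s/ω_c = 82/31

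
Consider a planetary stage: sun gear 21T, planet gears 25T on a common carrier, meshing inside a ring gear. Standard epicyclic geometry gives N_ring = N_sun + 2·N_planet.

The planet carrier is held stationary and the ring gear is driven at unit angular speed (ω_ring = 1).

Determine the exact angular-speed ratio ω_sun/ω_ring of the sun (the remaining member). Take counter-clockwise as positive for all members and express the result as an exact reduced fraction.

N_ring = 21 + 2·25 = 71
21(ω_s−ω_c) = −71(ω_r−ω_c),  ω_c=0, ω_r=1
ω_s = 0 − (71/21)(1−0) = -71/21
ω_s/ω_r = -71/21

-71/21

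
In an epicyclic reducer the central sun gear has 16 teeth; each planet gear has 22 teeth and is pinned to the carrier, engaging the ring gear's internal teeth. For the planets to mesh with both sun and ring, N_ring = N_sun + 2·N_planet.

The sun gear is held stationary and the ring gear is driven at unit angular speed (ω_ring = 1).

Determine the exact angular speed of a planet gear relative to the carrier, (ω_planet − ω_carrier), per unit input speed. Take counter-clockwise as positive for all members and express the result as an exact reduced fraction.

N_ring = 16 + 2·22 = 60
16(ω_s−ω_c) = −60(ω_r−ω_c),  ω_s=0, ω_r=1
16(0−ω_c) = −60(1−ω_c)  ⇒  76ω_c = 60  ⇒  ω_c = 15/19
sun–planet: 16·(0−15/19) = −22·(ω_p−ω_c)  ⇒  ω_p−ω_c = −(16/22)·(-15/19) = 120/209

120/209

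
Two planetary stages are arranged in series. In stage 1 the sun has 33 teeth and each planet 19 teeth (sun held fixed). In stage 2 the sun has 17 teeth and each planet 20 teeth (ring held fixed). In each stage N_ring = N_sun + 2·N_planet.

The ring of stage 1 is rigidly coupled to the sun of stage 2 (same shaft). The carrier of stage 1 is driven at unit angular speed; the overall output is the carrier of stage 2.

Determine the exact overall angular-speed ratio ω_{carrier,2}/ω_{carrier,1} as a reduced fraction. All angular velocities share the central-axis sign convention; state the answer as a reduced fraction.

884/2627

Stage 1: N_ring = 33 + 2·19 = 71
Stage 1: 33(ω_s−ω_c) = −71(ω_r−ω_c),  ω_s=0, ω_c=1
Stage 1: ω_r = 1 − (33/71)(0−1) = 104/71
  ⇒ ω_r¹/ω_c¹ = 104/71
Stage 2: N_ring = 17 + 2·20 = 57
Stage 2: 17(ω_s−ω_c) = −57(ω_r−ω_c),  ω_r=0, ω_s=1
Stage 2: 17(1−ω_c) = −57(0−ω_c)  ⇒  74ω_c = 17  ⇒  ω_c = 17/74
  ⇒ ω_c²/ω_s² = 17/74
Coupling ω_s² = ω_r¹ ⇒ overall = 104/71 × 17/74 = 884/2627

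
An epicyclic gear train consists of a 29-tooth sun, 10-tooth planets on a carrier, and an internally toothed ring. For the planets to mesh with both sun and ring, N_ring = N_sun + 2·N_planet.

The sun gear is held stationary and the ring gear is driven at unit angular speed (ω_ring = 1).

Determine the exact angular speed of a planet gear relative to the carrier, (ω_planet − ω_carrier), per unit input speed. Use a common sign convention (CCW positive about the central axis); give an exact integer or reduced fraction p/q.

1421/780

N_ring = 29 + 2·10 = 49
29(ω_s−ω_c) = −49(ω_r−ω_c),  ω_s=0, ω_r=1
29(0−ω_c) = −49(1−ω_c)  ⇒  78ω_c = 49  ⇒  ω_c = 49/78
sun–planet: 29·(0−49/78) = −10·(ω_p−ω_c)  ⇒  ω_p−ω_c = −(29/10)·(-49/78) = 1421/780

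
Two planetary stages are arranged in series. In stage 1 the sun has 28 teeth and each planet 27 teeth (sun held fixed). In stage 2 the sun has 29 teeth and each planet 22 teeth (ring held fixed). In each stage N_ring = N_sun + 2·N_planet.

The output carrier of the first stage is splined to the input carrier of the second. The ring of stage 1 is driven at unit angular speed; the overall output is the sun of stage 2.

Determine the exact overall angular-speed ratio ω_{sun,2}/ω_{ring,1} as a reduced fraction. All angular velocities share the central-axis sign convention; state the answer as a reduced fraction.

Stage 1: N_ring = 28 + 2·27 = 82
Stage 1: 28(ω_s−ω_c) = −82(ω_r−ω_c),  ω_s=0, ω_r=1
Stage 1: 28(0−ω_c) = −82(1−ω_c)  ⇒  110ω_c = 82  ⇒  ω_c = 41/55
  ⇒ ω_c¹/ω_r¹ = 41/55
Stage 2: N_ring = 29 + 2·22 = 73
Stage 2: 29(ω_s−ω_c) = −73(ω_r−ω_c),  ω_r=0, ω_c=1
Stage 2: ω_s = 1 − (73/29)(0−1) = 102/29
  ⇒ ω_s²/ω_c² = 102/29
Coupling ω_c² = ω_c¹ ⇒ overall = 41/55 × 102/29 = 4182/1595

4182/1595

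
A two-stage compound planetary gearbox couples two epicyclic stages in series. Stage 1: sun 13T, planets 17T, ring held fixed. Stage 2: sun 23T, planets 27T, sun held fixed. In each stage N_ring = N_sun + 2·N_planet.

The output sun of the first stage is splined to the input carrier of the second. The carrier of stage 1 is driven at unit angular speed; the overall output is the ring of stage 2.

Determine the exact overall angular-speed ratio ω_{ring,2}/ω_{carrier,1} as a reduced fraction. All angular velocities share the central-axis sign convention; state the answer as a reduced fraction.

6000/1001

Stage 1: N_ring = 13 + 2·17 = 47
Stage 1: 13(ω_s−ω_c) = −47(ω_r−ω_c),  ω_r=0, ω_c=1
Stage 1: ω_s = 1 − (47/13)(0−1) = 60/13
  ⇒ ω_s¹/ω_c¹ = 60/13
Stage 2: N_ring = 23 + 2·27 = 77
Stage 2: 23(ω_s−ω_c) = −77(ω_r−ω_c),  ω_s=0, ω_c=1
Stage 2: ω_r = 1 − (23/77)(0−1) = 100/77
  ⇒ ω_r²/ω_c² = 100/77
Coupling ω_c² = ω_s¹ ⇒ overall = 60/13 × 100/77 = 6000/1001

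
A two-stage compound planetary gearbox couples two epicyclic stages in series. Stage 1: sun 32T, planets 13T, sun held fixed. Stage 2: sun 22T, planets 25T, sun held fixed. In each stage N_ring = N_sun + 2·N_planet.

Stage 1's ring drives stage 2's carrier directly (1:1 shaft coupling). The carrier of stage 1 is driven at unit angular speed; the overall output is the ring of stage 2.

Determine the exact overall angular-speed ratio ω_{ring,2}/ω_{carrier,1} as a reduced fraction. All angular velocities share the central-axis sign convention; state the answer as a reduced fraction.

235/116

Stage 1: N_ring = 32 + 2·13 = 58
Stage 1: 32(ω_s−ω_c) = −58(ω_r−ω_c),  ω_s=0, ω_c=1
Stage 1: ω_r = 1 − (32/58)(0−1) = 45/29
  ⇒ ω_r¹/ω_c¹ = 45/29
Stage 2: N_ring = 22 + 2·25 = 72
Stage 2: 22(ω_s−ω_c) = −72(ω_r−ω_c),  ω_s=0, ω_c=1
Stage 2: ω_r = 1 − (22/72)(0−1) = 47/36
  ⇒ ω_r²/ω_c² = 47/36
Coupling ω_c² = ω_r¹ ⇒ overall = 45/29 × 47/36 = 235/116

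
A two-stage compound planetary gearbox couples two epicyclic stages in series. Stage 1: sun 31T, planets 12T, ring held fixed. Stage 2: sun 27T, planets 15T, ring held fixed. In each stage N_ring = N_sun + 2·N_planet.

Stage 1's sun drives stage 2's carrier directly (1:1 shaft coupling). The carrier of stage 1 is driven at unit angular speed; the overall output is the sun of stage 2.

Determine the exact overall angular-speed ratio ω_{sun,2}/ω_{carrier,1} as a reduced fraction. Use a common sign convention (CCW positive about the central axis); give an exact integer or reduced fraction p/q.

Stage 1: N_ring = 31 + 2·12 = 55
Stage 1: 31(ω_s−ω_c) = −55(ω_r−ω_c),  ω_r=0, ω_c=1
Stage 1: ω_s = 1 − (55/31)(0−1) = 86/31
  ⇒ ω_s¹/ω_c¹ = 86/31
Stage 2: N_ring = 27 + 2·15 = 57
Stage 2: 27(ω_s−ω_c) = −57(ω_r−ω_c),  ω_r=0, ω_c=1
Stage 2: ω_s = 1 − (57/27)(0−1) = 28/9
  ⇒ ω_s²/ω_c² = 28/9
Coupling ω_c² = ω_s¹ ⇒ overall = 86/31 × 28/9 = 2408/279

2408/279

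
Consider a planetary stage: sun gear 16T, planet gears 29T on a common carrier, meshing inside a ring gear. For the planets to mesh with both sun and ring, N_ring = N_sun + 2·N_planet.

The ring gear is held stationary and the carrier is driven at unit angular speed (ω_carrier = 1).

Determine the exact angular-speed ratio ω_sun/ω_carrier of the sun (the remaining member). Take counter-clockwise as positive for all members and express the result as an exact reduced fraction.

45/8

N_ring = 16 + 2·29 = 74
16(ω_s−ω_c) = −74(ω_r−ω_c),  ω_r=0, ω_c=1
ω_s = 1 − (74/16)(0−1) = 45/8
ω_s/ω_c = 45/8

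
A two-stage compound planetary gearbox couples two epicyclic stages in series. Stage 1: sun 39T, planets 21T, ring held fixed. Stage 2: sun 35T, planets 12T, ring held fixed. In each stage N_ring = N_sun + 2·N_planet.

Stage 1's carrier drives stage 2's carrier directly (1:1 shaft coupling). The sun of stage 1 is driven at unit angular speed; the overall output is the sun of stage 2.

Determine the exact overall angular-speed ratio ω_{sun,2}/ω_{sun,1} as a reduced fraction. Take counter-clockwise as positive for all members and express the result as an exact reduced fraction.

611/700

Stage 1: N_ring = 39 + 2·21 = 81
Stage 1: 39(ω_s−ω_c) = −81(ω_r−ω_c),  ω_r=0, ω_s=1
Stage 1: 39(1−ω_c) = −81(0−ω_c)  ⇒  120ω_c = 39  ⇒  ω_c = 13/40
  ⇒ ω_c¹/ω_s¹ = 13/40
Stage 2: N_ring = 35 + 2·12 = 59
Stage 2: 35(ω_s−ω_c) = −59(ω_r−ω_c),  ω_r=0, ω_c=1
Stage 2: ω_s = 1 − (59/35)(0−1) = 94/35
  ⇒ ω_s²/ω_c² = 94/35
Coupling ω_c² = ω_c¹ ⇒ overall = 13/40 × 94/35 = 611/700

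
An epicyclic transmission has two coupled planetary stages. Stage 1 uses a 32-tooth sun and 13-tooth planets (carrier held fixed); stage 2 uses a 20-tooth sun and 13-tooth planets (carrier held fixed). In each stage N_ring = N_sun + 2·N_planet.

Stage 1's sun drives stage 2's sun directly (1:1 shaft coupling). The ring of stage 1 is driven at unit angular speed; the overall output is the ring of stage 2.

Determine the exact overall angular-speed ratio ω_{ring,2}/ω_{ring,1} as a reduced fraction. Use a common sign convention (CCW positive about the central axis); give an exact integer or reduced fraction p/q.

Stage 1: N_ring = 32 + 2·13 = 58
Stage 1: 32(ω_s−ω_c) = −58(ω_r−ω_c),  ω_c=0, ω_r=1
Stage 1: ω_s = 0 − (58/32)(1−0) = -29/16
  ⇒ ω_s¹/ω_r¹ = -29/16
Stage 2: N_ring = 20 + 2·13 = 46
Stage 2: 20(ω_s−ω_c) = −46(ω_r−ω_c),  ω_c=0, ω_s=1
Stage 2: ω_r = 0 − (20/46)(1−0) = -10/23
  ⇒ ω_r²/ω_s² = -10/23
Coupling ω_s² = ω_s¹ ⇒ overall = -29/16 × -10/23 = 145/184

145/184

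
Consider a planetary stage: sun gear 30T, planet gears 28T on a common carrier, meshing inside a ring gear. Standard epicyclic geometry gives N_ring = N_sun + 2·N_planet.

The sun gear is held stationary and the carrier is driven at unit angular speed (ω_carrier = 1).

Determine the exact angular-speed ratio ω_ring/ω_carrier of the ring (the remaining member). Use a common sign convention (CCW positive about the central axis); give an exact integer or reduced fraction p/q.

N_ring = 30 + 2·28 = 86
30(ω_s−ω_c) = −86(ω_r−ω_c),  ω_s=0, ω_c=1
ω_r = 1 − (30/86)(0−1) = 58/43
ω_r/ω_c = 58/43

58/43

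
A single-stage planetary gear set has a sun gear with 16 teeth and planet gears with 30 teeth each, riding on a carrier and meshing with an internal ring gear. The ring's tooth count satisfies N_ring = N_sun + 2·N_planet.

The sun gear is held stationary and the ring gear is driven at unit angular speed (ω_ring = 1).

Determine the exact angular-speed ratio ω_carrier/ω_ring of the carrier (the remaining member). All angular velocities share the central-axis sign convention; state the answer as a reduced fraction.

N_ring = 16 + 2·30 = 76
16(ω_s−ω_c) = −76(ω_r−ω_c),  ω_s=0, ω_r=1
16(0−ω_c) = −76(1−ω_c)  ⇒  92ω_c = 76  ⇒  ω_c = 19/23
ω_c/ω_r = 19/23

19/23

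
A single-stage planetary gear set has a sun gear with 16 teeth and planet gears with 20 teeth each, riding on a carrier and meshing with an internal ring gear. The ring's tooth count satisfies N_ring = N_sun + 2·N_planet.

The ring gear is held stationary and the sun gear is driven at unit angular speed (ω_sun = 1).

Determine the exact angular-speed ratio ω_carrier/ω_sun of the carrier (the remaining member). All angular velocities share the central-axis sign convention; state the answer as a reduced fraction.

2/9

N_ring = 16 + 2·20 = 56
16(ω_s−ω_c) = −56(ω_r−ω_c),  ω_r=0, ω_s=1
16(1−ω_c) = −56(0−ω_c)  ⇒  72ω_c = 16  ⇒  ω_c = 2/9
ω_c/ω_s = 2/9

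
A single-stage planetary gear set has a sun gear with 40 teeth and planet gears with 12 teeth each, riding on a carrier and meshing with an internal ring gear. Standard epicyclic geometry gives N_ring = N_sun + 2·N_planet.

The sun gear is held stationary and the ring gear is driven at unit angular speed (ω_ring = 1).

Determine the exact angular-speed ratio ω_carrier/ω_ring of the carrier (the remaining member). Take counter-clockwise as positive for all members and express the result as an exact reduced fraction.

N_ring = 40 + 2·12 = 64
40(ω_s−ω_c) = −64(ω_r−ω_c),  ω_s=0, ω_r=1
40(0−ω_c) = −64(1−ω_c)  ⇒  104ω_c = 64  ⇒  ω_c = 8/13
ω_c/ω_r = 8/13

8/13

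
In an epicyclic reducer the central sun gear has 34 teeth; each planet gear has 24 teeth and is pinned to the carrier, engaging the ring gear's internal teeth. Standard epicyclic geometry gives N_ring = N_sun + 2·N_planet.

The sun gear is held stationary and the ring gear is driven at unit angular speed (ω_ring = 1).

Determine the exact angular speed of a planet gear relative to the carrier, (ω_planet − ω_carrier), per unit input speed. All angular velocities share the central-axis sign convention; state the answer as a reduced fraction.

N_ring = 34 + 2·24 = 82
34(ω_s−ω_c) = −82(ω_r−ω_c),  ω_s=0, ω_r=1
34(0−ω_c) = −82(1−ω_c)  ⇒  116ω_c = 82  ⇒  ω_c = 41/58
sun–planet: 34·(0−41/58) = −24·(ω_p−ω_c)  ⇒  ω_p−ω_c = −(34/24)·(-41/58) = 697/696

697/696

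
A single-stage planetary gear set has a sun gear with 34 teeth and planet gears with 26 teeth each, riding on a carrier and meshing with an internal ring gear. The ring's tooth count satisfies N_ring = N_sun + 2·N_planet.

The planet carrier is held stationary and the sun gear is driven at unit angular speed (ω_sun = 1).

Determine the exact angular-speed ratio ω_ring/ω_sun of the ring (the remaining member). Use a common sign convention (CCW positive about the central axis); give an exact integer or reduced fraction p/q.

N_ring = 34 + 2·26 = 86
34(ω_s−ω_c) = −86(ω_r−ω_c),  ω_c=0, ω_s=1
ω_r = 0 − (34/86)(1−0) = -17/43
ω_r/ω_s = -17/43

-17/43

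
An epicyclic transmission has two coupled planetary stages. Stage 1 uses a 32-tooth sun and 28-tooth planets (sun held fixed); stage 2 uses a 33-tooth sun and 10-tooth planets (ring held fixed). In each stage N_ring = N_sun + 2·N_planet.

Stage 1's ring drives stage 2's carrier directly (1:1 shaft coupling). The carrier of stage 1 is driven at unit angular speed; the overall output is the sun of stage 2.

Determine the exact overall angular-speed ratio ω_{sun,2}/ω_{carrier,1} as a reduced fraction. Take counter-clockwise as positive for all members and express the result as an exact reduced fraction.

Stage 1: N_ring = 32 + 2·28 = 88
Stage 1: 32(ω_s−ω_c) = −88(ω_r−ω_c),  ω_s=0, ω_c=1
Stage 1: ω_r = 1 − (32/88)(0−1) = 15/11
  ⇒ ω_r¹/ω_c¹ = 15/11
Stage 2: N_ring = 33 + 2·10 = 53
Stage 2: 33(ω_s−ω_c) = −53(ω_r−ω_c),  ω_r=0, ω_c=1
Stage 2: ω_s = 1 − (53/33)(0−1) = 86/33
  ⇒ ω_s²/ω_c² = 86/33
Coupling ω_c² = ω_r¹ ⇒ overall = 15/11 × 86/33 = 430/121

430/121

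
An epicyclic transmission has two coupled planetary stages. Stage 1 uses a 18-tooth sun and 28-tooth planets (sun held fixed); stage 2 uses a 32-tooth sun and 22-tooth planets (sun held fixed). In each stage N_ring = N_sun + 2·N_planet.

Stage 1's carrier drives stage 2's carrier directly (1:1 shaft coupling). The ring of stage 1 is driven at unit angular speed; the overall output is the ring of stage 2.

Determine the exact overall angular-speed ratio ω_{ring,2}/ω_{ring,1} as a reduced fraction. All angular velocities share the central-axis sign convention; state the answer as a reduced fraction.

Stage 1: N_ring = 18 + 2·28 = 74
Stage 1: 18(ω_s−ω_c) = −74(ω_r−ω_c),  ω_s=0, ω_r=1
Stage 1: 18(0−ω_c) = −74(1−ω_c)  ⇒  92ω_c = 74  ⇒  ω_c = 37/46
  ⇒ ω_c¹/ω_r¹ = 37/46
Stage 2: N_ring = 32 + 2·22 = 76
Stage 2: 32(ω_s−ω_c) = −76(ω_r−ω_c),  ω_s=0, ω_c=1
Stage 2: ω_r = 1 − (32/76)(0−1) = 27/19
  ⇒ ω_r²/ω_c² = 27/19
Coupling ω_c² = ω_c¹ ⇒ overall = 37/46 × 27/19 = 999/874

999/874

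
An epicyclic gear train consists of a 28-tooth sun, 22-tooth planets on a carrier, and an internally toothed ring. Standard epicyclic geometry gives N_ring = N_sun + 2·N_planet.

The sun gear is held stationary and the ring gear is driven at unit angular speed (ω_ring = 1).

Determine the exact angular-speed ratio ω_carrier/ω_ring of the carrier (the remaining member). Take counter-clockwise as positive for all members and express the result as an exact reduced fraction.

N_ring = 28 + 2·22 = 72
28(ω_s−ω_c) = −72(ω_r−ω_c),  ω_s=0, ω_r=1
28(0−ω_c) = −72(1−ω_c)  ⇒  100ω_c = 72  ⇒  ω_c = 18/25
ω_c/ω_r = 18/25

18/25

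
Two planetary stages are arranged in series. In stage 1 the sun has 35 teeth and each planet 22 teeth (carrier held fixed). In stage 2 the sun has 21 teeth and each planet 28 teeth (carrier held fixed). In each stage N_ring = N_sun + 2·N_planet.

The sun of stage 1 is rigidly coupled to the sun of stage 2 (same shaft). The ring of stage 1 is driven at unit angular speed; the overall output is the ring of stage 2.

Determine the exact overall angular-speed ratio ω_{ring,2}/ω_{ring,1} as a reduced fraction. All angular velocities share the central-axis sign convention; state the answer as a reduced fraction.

237/385

Stage 1: N_ring = 35 + 2·22 = 79
Stage 1: 35(ω_s−ω_c) = −79(ω_r−ω_c),  ω_c=0, ω_r=1
Stage 1: ω_s = 0 − (79/35)(1−0) = -79/35
  ⇒ ω_s¹/ω_r¹ = -79/35
Stage 2: N_ring = 21 + 2·28 = 77
Stage 2: 21(ω_s−ω_c) = −77(ω_r−ω_c),  ω_c=0, ω_s=1
Stage 2: ω_r = 0 − (21/77)(1−0) = -3/11
  ⇒ ω_r²/ω_s² = -3/11
Coupling ω_s² = ω_s¹ ⇒ overall = -79/35 × -3/11 = 237/385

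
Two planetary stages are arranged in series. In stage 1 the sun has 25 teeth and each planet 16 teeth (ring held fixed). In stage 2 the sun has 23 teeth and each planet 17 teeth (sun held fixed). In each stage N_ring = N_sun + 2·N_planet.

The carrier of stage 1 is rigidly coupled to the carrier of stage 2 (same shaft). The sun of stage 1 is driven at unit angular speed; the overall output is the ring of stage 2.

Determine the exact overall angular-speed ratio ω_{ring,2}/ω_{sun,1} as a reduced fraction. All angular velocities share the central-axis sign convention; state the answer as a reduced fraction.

1000/2337

Stage 1: N_ring = 25 + 2·16 = 57
Stage 1: 25(ω_s−ω_c) = −57(ω_r−ω_c),  ω_r=0, ω_s=1
Stage 1: 25(1−ω_c) = −57(0−ω_c)  ⇒  82ω_c = 25  ⇒  ω_c = 25/82
  ⇒ ω_c¹/ω_s¹ = 25/82
Stage 2: N_ring = 23 + 2·17 = 57
Stage 2: 23(ω_s−ω_c) = −57(ω_r−ω_c),  ω_s=0, ω_c=1
Stage 2: ω_r = 1 − (23/57)(0−1) = 80/57
  ⇒ ω_r²/ω_c² = 80/57
Coupling ω_c² = ω_c¹ ⇒ overall = 25/82 × 80/57 = 1000/2337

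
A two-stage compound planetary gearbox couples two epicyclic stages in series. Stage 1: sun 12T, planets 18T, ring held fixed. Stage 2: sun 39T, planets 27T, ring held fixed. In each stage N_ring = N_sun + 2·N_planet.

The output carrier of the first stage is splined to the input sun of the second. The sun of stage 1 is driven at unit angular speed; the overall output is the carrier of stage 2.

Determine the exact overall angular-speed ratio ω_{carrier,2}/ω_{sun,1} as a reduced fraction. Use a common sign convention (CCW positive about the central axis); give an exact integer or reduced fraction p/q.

13/220

Stage 1: N_ring = 12 + 2·18 = 48
Stage 1: 12(ω_s−ω_c) = −48(ω_r−ω_c),  ω_r=0, ω_s=1
Stage 1: 12(1−ω_c) = −48(0−ω_c)  ⇒  60ω_c = 12  ⇒  ω_c = 1/5
  ⇒ ω_c¹/ω_s¹ = 1/5
Stage 2: N_ring = 39 + 2·27 = 93
Stage 2: 39(ω_s−ω_c) = −93(ω_r−ω_c),  ω_r=0, ω_s=1
Stage 2: 39(1−ω_c) = −93(0−ω_c)  ⇒  132ω_c = 39  ⇒  ω_c = 13/44
  ⇒ ω_c²/ω_s² = 13/44
Coupling ω_s² = ω_c¹ ⇒ overall = 1/5 × 13/44 = 13/220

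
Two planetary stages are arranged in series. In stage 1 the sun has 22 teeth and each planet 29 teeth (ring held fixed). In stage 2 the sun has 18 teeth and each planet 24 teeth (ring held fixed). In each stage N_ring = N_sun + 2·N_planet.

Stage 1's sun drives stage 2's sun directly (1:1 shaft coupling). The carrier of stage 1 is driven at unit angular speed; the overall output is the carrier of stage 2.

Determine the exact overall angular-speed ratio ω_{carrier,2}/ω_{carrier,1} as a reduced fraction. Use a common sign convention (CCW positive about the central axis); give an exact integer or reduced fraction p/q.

153/154

Stage 1: N_ring = 22 + 2·29 = 80
Stage 1: 22(ω_s−ω_c) = −80(ω_r−ω_c),  ω_r=0, ω_c=1
Stage 1: ω_s = 1 − (80/22)(0−1) = 51/11
  ⇒ ω_s¹/ω_c¹ = 51/11
Stage 2: N_ring = 18 + 2·24 = 66
Stage 2: 18(ω_s−ω_c) = −66(ω_r−ω_c),  ω_r=0, ω_s=1
Stage 2: 18(1−ω_c) = −66(0−ω_c)  ⇒  84ω_c = 18  ⇒  ω_c = 3/14
  ⇒ ω_c²/ω_s² = 3/14
Coupling ω_s² = ω_s¹ ⇒ overall = 51/11 × 3/14 = 153/154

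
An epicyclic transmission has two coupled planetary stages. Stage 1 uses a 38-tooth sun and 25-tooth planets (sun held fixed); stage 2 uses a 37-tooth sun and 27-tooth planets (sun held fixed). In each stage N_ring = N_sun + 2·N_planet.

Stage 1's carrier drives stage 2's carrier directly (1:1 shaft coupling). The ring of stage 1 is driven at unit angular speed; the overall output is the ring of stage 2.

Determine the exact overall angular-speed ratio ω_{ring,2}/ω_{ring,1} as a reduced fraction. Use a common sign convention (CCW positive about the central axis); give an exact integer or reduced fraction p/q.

Stage 1: N_ring = 38 + 2·25 = 88
Stage 1: 38(ω_s−ω_c) = −88(ω_r−ω_c),  ω_s=0, ω_r=1
Stage 1: 38(0−ω_c) = −88(1−ω_c)  ⇒  126ω_c = 88  ⇒  ω_c = 44/63
  ⇒ ω_c¹/ω_r¹ = 44/63
Stage 2: N_ring = 37 + 2·27 = 91
Stage 2: 37(ω_s−ω_c) = −91(ω_r−ω_c),  ω_s=0, ω_c=1
Stage 2: ω_r = 1 − (37/91)(0−1) = 128/91
  ⇒ ω_r²/ω_c² = 128/91
Coupling ω_c² = ω_c¹ ⇒ overall = 44/63 × 128/91 = 5632/5733

5632/5733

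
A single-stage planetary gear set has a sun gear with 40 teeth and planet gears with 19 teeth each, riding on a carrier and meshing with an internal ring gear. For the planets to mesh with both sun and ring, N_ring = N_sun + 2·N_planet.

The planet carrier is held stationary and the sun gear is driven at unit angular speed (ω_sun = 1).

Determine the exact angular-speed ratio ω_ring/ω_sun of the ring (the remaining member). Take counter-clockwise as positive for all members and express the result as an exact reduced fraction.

-20/39

N_ring = 40 + 2·19 = 78
40(ω_s−ω_c) = −78(ω_r−ω_c),  ω_c=0, ω_s=1
ω_r = 0 − (40/78)(1−0) = -20/39
ω_r/ω_s = -20/39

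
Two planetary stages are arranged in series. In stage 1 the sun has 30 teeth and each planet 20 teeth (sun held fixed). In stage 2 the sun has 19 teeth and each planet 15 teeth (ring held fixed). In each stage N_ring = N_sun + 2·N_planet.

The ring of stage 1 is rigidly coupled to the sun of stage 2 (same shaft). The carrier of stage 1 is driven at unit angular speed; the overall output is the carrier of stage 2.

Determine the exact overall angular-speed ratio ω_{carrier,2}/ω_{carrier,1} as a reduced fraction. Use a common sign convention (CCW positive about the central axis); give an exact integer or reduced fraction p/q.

95/238

Stage 1: N_ring = 30 + 2·20 = 70
Stage 1: 30(ω_s−ω_c) = −70(ω_r−ω_c),  ω_s=0, ω_c=1
Stage 1: ω_r = 1 − (30/70)(0−1) = 10/7
  ⇒ ω_r¹/ω_c¹ = 10/7
Stage 2: N_ring = 19 + 2·15 = 49
Stage 2: 19(ω_s−ω_c) = −49(ω_r−ω_c),  ω_r=0, ω_s=1
Stage 2: 19(1−ω_c) = −49(0−ω_c)  ⇒  68ω_c = 19  ⇒  ω_c = 19/68
  ⇒ ω_c²/ω_s² = 19/68
Coupling ω_s² = ω_r¹ ⇒ overall = 10/7 × 19/68 = 95/238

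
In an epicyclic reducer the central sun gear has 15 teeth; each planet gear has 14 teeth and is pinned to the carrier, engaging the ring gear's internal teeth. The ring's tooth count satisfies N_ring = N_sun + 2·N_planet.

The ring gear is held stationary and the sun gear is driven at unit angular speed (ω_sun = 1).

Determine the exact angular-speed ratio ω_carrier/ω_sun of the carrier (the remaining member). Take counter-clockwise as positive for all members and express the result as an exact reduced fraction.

15/58

N_ring = 15 + 2·14 = 43
15(ω_s−ω_c) = −43(ω_r−ω_c),  ω_r=0, ω_s=1
15(1−ω_c) = −43(0−ω_c)  ⇒  58ω_c = 15  ⇒  ω_c = 15/58
ω_c/ω_s = 15/58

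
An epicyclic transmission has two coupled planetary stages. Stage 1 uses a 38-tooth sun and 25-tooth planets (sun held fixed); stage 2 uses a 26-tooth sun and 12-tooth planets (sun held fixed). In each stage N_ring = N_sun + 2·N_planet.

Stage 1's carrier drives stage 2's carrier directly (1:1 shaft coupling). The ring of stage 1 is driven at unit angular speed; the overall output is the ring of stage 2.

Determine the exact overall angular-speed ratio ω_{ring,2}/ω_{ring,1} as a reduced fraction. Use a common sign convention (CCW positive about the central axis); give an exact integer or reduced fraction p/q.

Stage 1: N_ring = 38 + 2·25 = 88
Stage 1: 38(ω_s−ω_c) = −88(ω_r−ω_c),  ω_s=0, ω_r=1
Stage 1: 38(0−ω_c) = −88(1−ω_c)  ⇒  126ω_c = 88  ⇒  ω_c = 44/63
  ⇒ ω_c¹/ω_r¹ = 44/63
Stage 2: N_ring = 26 + 2·12 = 50
Stage 2: 26(ω_s−ω_c) = −50(ω_r−ω_c),  ω_s=0, ω_c=1
Stage 2: ω_r = 1 − (26/50)(0−1) = 38/25
  ⇒ ω_r²/ω_c² = 38/25
Coupling ω_c² = ω_c¹ ⇒ overall = 44/63 × 38/25 = 1672/1575

1672/1575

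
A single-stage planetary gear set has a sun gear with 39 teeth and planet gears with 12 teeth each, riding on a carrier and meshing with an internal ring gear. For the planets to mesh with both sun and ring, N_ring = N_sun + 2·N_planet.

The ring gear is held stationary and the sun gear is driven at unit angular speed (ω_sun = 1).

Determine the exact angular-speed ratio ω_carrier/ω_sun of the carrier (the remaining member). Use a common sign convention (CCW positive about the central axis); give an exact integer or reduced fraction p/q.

13/34

N_ring = 39 + 2·12 = 63
39(ω_s−ω_c) = −63(ω_r−ω_c),  ω_r=0, ω_s=1
39(1−ω_c) = −63(0−ω_c)  ⇒  102ω_c = 39  ⇒  ω_c = 13/34
ω_c/ω_s = 13/34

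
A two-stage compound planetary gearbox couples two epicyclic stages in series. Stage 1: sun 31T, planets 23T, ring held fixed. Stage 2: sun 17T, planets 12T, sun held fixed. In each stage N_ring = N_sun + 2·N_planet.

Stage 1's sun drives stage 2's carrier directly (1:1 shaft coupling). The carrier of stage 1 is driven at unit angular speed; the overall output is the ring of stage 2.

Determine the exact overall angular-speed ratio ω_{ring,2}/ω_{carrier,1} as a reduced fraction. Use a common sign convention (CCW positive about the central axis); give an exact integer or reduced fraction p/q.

Stage 1: N_ring = 31 + 2·23 = 77
Stage 1: 31(ω_s−ω_c) = −77(ω_r−ω_c),  ω_r=0, ω_c=1
Stage 1: ω_s = 1 − (77/31)(0−1) = 108/31
  ⇒ ω_s¹/ω_c¹ = 108/31
Stage 2: N_ring = 17 + 2·12 = 41
Stage 2: 17(ω_s−ω_c) = −41(ω_r−ω_c),  ω_s=0, ω_c=1
Stage 2: ω_r = 1 − (17/41)(0−1) = 58/41
  ⇒ ω_r²/ω_c² = 58/41
Coupling ω_c² = ω_s¹ ⇒ overall = 108/31 × 58/41 = 6264/1271

6264/1271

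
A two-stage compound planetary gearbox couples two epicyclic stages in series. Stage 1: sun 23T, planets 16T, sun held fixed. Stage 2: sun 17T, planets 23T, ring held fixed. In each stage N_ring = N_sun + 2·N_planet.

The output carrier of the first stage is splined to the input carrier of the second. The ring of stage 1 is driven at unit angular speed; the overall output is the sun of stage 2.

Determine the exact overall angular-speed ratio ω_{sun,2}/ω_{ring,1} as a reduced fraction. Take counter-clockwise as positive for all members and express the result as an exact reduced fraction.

Stage 1: N_ring = 23 + 2·16 = 55
Stage 1: 23(ω_s−ω_c) = −55(ω_r−ω_c),  ω_s=0, ω_r=1
Stage 1: 23(0−ω_c) = −55(1−ω_c)  ⇒  78ω_c = 55  ⇒  ω_c = 55/78
  ⇒ ω_c¹/ω_r¹ = 55/78
Stage 2: N_ring = 17 + 2·23 = 63
Stage 2: 17(ω_s−ω_c) = −63(ω_r−ω_c),  ω_r=0, ω_c=1
Stage 2: ω_s = 1 − (63/17)(0−1) = 80/17
  ⇒ ω_s²/ω_c² = 80/17
Coupling ω_c² = ω_c¹ ⇒ overall = 55/78 × 80/17 = 2200/663

2200/663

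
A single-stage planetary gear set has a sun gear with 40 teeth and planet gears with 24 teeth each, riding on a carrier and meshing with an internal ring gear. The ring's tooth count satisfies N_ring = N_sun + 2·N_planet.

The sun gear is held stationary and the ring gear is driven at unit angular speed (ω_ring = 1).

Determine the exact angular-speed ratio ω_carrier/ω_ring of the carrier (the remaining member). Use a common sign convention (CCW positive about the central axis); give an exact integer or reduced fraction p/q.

N_ring = 40 + 2·24 = 88
40(ω_s−ω_c) = −88(ω_r−ω_c),  ω_s=0, ω_r=1
40(0−ω_c) = −88(1−ω_c)  ⇒  128ω_c = 88  ⇒  ω_c = 11/16
ω_c/ω_r = 11/16

11/16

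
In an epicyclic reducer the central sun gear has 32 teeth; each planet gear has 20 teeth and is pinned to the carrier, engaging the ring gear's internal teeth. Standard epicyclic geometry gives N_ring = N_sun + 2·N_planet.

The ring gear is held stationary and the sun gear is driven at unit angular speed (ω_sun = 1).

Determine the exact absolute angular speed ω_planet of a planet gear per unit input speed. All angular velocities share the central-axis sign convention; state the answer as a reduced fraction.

N_ring = 32 + 2·20 = 72
32(ω_s−ω_c) = −72(ω_r−ω_c),  ω_r=0, ω_s=1
32(1−ω_c) = −72(0−ω_c)  ⇒  104ω_c = 32  ⇒  ω_c = 4/13
sun–planet: 32·(1−4/13) = −20·(ω_p−ω_c)  ⇒  ω_p−ω_c = −(32/20)·(9/13) = -72/65
ω_p = 4/13 − 72/65 = -4/5

-4/5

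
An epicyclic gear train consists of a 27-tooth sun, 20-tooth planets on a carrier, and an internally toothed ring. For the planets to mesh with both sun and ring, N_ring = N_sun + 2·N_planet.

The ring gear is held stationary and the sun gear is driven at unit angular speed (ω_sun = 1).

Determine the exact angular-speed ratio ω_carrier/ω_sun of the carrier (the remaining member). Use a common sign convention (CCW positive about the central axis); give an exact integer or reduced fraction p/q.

N_ring = 27 + 2·20 = 67
27(ω_s−ω_c) = −67(ω_r−ω_c),  ω_r=0, ω_s=1
27(1−ω_c) = −67(0−ω_c)  ⇒  94ω_c = 27  ⇒  ω_c = 27/94
ω_c/ω_s = 27/94

27/94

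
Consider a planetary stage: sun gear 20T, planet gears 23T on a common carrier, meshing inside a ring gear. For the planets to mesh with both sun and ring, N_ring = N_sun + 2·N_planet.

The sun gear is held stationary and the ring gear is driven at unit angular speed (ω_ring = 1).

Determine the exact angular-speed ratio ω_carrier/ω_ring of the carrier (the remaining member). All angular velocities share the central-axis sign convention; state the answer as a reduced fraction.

33/43

N_ring = 20 + 2·23 = 66
20(ω_s−ω_c) = −66(ω_r−ω_c),  ω_s=0, ω_r=1
20(0−ω_c) = −66(1−ω_c)  ⇒  86ω_c = 66  ⇒  ω_c = 33/43
ω_c/ω_r = 33/43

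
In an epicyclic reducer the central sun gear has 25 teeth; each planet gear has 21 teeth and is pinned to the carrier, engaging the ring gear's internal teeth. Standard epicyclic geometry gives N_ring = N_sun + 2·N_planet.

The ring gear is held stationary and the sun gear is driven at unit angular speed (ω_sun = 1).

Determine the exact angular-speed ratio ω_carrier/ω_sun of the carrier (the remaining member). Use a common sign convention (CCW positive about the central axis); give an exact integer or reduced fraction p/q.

25/92

N_ring = 25 + 2·21 = 67
25(ω_s−ω_c) = −67(ω_r−ω_c),  ω_r=0, ω_s=1
25(1−ω_c) = −67(0−ω_c)  ⇒  92ω_c = 25  ⇒  ω_c = 25/92
ω_c/ω_s = 25/92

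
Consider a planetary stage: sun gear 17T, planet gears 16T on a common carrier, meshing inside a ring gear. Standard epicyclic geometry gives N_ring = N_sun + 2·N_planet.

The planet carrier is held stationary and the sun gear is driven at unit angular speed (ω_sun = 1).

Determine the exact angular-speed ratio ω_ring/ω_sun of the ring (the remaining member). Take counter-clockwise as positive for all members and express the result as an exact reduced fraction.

N_ring = 17 + 2·16 = 49
17(ω_s−ω_c) = −49(ω_r−ω_c),  ω_c=0, ω_s=1
ω_r = 0 − (17/49)(1−0) = -17/49
ω_r/ω_s = -17/49

-17/49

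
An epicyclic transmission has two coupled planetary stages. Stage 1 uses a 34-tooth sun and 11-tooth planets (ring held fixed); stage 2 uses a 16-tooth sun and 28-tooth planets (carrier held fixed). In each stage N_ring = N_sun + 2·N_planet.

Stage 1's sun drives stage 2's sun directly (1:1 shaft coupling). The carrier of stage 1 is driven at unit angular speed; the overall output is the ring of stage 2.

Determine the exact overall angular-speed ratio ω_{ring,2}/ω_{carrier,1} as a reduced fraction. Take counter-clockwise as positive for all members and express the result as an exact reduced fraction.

Stage 1: N_ring = 34 + 2·11 = 56
Stage 1: 34(ω_s−ω_c) = −56(ω_r−ω_c),  ω_r=0, ω_c=1
Stage 1: ω_s = 1 − (56/34)(0−1) = 45/17
  ⇒ ω_s¹/ω_c¹ = 45/17
Stage 2: N_ring = 16 + 2·28 = 72
Stage 2: 16(ω_s−ω_c) = −72(ω_r−ω_c),  ω_c=0, ω_s=1
Stage 2: ω_r = 0 − (16/72)(1−0) = -2/9
  ⇒ ω_r²/ω_s² = -2/9
Coupling ω_s² = ω_s¹ ⇒ overall = 45/17 × -2/9 = -10/17

-10/17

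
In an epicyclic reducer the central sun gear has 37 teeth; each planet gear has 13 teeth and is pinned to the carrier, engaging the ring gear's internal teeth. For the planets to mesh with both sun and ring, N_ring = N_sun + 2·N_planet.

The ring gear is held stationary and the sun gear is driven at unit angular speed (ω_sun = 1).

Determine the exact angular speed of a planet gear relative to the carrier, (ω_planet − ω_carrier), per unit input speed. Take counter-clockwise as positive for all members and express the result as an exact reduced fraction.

N_ring = 37 + 2·13 = 63
37(ω_s−ω_c) = −63(ω_r−ω_c),  ω_r=0, ω_s=1
37(1−ω_c) = −63(0−ω_c)  ⇒  100ω_c = 37  ⇒  ω_c = 37/100
sun–planet: 37·(1−37/100) = −13·(ω_p−ω_c)  ⇒  ω_p−ω_c = −(37/13)·(63/100) = -2331/1300

-2331/1300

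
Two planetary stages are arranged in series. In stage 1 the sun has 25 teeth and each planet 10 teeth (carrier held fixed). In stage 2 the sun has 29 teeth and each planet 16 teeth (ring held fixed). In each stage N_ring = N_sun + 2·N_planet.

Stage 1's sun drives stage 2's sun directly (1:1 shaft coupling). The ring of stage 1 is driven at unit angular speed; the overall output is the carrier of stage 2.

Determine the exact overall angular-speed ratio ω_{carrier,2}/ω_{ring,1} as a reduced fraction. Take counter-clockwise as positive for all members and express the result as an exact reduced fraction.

Stage 1: N_ring = 25 + 2·10 = 45
Stage 1: 25(ω_s−ω_c) = −45(ω_r−ω_c),  ω_c=0, ω_r=1
Stage 1: ω_s = 0 − (45/25)(1−0) = -9/5
  ⇒ ω_s¹/ω_r¹ = -9/5
Stage 2: N_ring = 29 + 2·16 = 61
Stage 2: 29(ω_s−ω_c) = −61(ω_r−ω_c),  ω_r=0, ω_s=1
Stage 2: 29(1−ω_c) = −61(0−ω_c)  ⇒  90ω_c = 29  ⇒  ω_c = 29/90
  ⇒ ω_c²/ω_s² = 29/90
Coupling ω_s² = ω_s¹ ⇒ overall = -9/5 × 29/90 = -29/50

-29/50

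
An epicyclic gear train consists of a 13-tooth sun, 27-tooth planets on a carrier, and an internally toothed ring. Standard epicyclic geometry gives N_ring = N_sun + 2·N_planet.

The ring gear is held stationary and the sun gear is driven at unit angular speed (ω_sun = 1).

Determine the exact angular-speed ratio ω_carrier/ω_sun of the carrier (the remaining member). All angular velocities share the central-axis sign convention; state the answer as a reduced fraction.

N_ring = 13 + 2·27 = 67
13(ω_s−ω_c) = −67(ω_r−ω_c),  ω_r=0, ω_s=1
13(1−ω_c) = −67(0−ω_c)  ⇒  80ω_c = 13  ⇒  ω_c = 13/80
ω_c/ω_s = 13/80

13/80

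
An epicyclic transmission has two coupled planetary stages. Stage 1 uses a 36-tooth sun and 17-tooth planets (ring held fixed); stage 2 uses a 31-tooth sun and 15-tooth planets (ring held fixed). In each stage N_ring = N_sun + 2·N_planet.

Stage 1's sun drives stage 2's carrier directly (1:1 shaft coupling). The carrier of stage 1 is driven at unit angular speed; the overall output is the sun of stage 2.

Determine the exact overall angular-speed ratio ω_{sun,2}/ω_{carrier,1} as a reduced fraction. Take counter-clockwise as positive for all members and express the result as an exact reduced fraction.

Stage 1: N_ring = 36 + 2·17 = 70
Stage 1: 36(ω_s−ω_c) = −70(ω_r−ω_c),  ω_r=0, ω_c=1
Stage 1: ω_s = 1 − (70/36)(0−1) = 53/18
  ⇒ ω_s¹/ω_c¹ = 53/18
Stage 2: N_ring = 31 + 2·15 = 61
Stage 2: 31(ω_s−ω_c) = −61(ω_r−ω_c),  ω_r=0, ω_c=1
Stage 2: ω_s = 1 − (61/31)(0−1) = 92/31
  ⇒ ω_s²/ω_c² = 92/31
Coupling ω_c² = ω_s¹ ⇒ overall = 53/18 × 92/31 = 2438/279

2438/279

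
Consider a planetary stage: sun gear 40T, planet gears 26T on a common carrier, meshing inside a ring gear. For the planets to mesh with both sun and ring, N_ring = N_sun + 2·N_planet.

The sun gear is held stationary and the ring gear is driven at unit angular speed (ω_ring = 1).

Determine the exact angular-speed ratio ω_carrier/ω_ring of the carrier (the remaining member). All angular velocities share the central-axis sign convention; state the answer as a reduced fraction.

23/33

N_ring = 40 + 2·26 = 92
40(ω_s−ω_c) = −92(ω_r−ω_c),  ω_s=0, ω_r=1
40(0−ω_c) = −92(1−ω_c)  ⇒  132ω_c = 92  ⇒  ω_c = 23/33
ω_c/ω_r = 23/33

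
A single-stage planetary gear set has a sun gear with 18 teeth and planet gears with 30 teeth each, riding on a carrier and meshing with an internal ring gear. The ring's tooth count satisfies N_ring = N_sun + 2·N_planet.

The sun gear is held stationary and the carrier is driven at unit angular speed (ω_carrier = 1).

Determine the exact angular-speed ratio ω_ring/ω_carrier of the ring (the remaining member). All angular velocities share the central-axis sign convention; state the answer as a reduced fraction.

N_ring = 18 + 2·30 = 78
18(ω_s−ω_c) = −78(ω_r−ω_c),  ω_s=0, ω_c=1
ω_r = 1 − (18/78)(0−1) = 16/13
ω_r/ω_c = 16/13

16/13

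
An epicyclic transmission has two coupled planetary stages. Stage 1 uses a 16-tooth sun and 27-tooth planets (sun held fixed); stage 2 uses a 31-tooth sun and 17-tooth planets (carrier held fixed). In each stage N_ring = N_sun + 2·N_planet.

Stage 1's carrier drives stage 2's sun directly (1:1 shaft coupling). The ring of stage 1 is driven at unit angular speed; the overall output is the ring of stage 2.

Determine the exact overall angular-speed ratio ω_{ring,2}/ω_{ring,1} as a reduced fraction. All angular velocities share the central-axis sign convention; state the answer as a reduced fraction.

Stage 1: N_ring = 16 + 2·27 = 70
Stage 1: 16(ω_s−ω_c) = −70(ω_r−ω_c),  ω_s=0, ω_r=1
Stage 1: 16(0−ω_c) = −70(1−ω_c)  ⇒  86ω_c = 70  ⇒  ω_c = 35/43
  ⇒ ω_c¹/ω_r¹ = 35/43
Stage 2: N_ring = 31 + 2·17 = 65
Stage 2: 31(ω_s−ω_c) = −65(ω_r−ω_c),  ω_c=0, ω_s=1
Stage 2: ω_r = 0 − (31/65)(1−0) = -31/65
  ⇒ ω_r²/ω_s² = -31/65
Coupling ω_s² = ω_c¹ ⇒ overall = 35/43 × -31/65 = -217/559

-217/559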